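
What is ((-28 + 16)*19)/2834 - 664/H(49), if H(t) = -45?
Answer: 935758/63765 ≈ 14.675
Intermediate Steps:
((-28 + 16)*19)/2834 - 664/H(49) = ((-28 + 16)*19)/2834 - 664/(-45) = -12*19*(1/2834) - 664*(-1/45) = -228*1/2834 + 664/45 = -114/1417 + 664/45 = 935758/63765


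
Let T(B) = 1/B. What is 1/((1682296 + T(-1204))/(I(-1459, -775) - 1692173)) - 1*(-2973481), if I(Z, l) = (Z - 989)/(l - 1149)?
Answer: 2896936637102054659/974257988223 ≈ 2.9735e+6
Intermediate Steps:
I(Z, l) = (-989 + Z)/(-1149 + l)
1/((1682296 + T(-1204))/(I(-1459, -775) - 1692173)) - 1*(-2973481) = 1/((1682296 + 1/(-1204))/((-989 - 1459)/(-1149 - 775) - 1692173)) - 1*(-2973481) = 1/((1682296 - 1/1204)/(-2448/(-1924) - 1692173)) + 2973481 = 1/(2025484383/(1204*(-1/1924*(-2448) - 1692173))) + 2973481 = 1/(2025484383/(1204*(612/481 - 1692173))) + 2973481 = 1/(2025484383/(1204*(-813934601/481))) + 2973481 = 1/((2025484383/1204)*(-481/813934601)) + 2973481 = 1/(-974257988223/979977259604) + 2973481 = -979977259604/974257988223 + 2973481 = 2896936637102054659/974257988223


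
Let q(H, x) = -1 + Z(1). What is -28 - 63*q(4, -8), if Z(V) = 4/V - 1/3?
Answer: -196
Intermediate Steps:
Z(V) = -⅓ + 4/V (Z(V) = 4/V - 1*⅓ = 4/V - ⅓ = -⅓ + 4/V)
q(H, x) = 8/3 (q(H, x) = -1 + (⅓)*(12 - 1*1)/1 = -1 + (⅓)*1*(12 - 1) = -1 + (⅓)*1*11 = -1 + 11/3 = 8/3)
-28 - 63*q(4, -8) = -28 - 63*8/3 = -28 - 168 = -196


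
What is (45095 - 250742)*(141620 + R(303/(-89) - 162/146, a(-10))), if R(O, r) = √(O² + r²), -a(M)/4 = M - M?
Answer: -189222892940796/6497 ≈ -2.9125e+10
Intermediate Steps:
a(M) = 0 (a(M) = -4*(M - M) = -4*0 = 0)
(45095 - 250742)*(141620 + R(303/(-89) - 162/146, a(-10))) = (45095 - 250742)*(141620 + √((303/(-89) - 162/146)² + 0²)) = -205647*(141620 + √((303*(-1/89) - 162*1/146)² + 0)) = -205647*(141620 + √((-303/89 - 81/73)² + 0)) = -205647*(141620 + √((-29328/6497)² + 0)) = -205647*(141620 + √(860131584/42211009 + 0)) = -205647*(141620 + √(860131584/42211009)) = -205647*(141620 + 29328/6497) = -205647*920134468/6497 = -189222892940796/6497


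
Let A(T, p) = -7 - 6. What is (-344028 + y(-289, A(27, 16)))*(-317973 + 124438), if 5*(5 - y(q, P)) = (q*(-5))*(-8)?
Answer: 66133038385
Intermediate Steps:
A(T, p) = -13
y(q, P) = 5 - 8*q (y(q, P) = 5 - q*(-5)*(-8)/5 = 5 - (-5*q)*(-8)/5 = 5 - 8*q)
(-344028 + y(-289, A(27, 16)))*(-317973 + 124438) = (-344028 + (5 - 8*(-289)))*(-317973 + 124438) = (-344028 + (5 + 2312))*(-193535) = (-344028 + 2317)*(-193535) = -341711*(-193535) = 66133038385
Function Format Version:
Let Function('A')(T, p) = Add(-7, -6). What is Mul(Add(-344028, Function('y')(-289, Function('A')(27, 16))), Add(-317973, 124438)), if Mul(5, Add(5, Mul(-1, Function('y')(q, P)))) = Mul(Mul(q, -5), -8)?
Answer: 66133038385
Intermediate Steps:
Function('A')(T, p) = -13
Function('y')(q, P) = Add(5, Mul(-8, q)) (Function('y')(q, P) = Add(5, Mul(Rational(-1, 5), Mul(Mul(q, -5), -8))) = Add(5, Mul(Rational(-1, 5), Mul(Mul(-5, q), -8))) = Add(5, Mul(Rational(-1, 5), Mul(40, q))) = Add(5, Mul(-8, q)))
Mul(Add(-344028, Function('y')(-289, Function('A')(27, 16))), Add(-317973, 124438)) = Mul(Add(-344028, Add(5, Mul(-8, -289))), Add(-317973, 124438)) = Mul(Add(-344028, Add(5, 2312)), -193535) = Mul(Add(-344028, 2317), -193535) = Mul(-341711, -193535) = 66133038385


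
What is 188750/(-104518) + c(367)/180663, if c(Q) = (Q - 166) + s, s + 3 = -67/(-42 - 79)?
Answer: -2061803023150/1142393393757 ≈ -1.8048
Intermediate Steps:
s = -296/121 (s = -3 - 67/(-42 - 79) = -3 - 67/(-121) = -3 - 67*(-1/121) = -3 + 67/121 = -296/121 ≈ -2.4463)
c(Q) = -20382/121 + Q (c(Q) = (Q - 166) - 296/121 = (-166 + Q) - 296/121 = -20382/121 + Q)
188750/(-104518) + c(367)/180663 = 188750/(-104518) + (-20382/121 + 367)/180663 = 188750*(-1/104518) + (24025/121)*(1/180663) = -94375/52259 + 24025/21860223 = -2061803023150/1142393393757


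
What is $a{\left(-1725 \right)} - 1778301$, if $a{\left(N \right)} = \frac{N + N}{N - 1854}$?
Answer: $- \frac{2121511943}{1193} \approx -1.7783 \cdot 10^{6}$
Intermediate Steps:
$a{\left(N \right)} = \frac{2 N}{-1854 + N}$
$a{\left(-1725 \right)} - 1778301 = 2 \left(-1725\right) \frac{1}{-1854 - 1725} - 1778301 = 2 \left(-1725\right) \frac{1}{-3579} - 1778301 = 2 \left(-1725\right) \left(- \frac{1}{3579}\right) - 1778301 = \frac{1150}{1193} - 1778301 = - \frac{2121511943}{1193}$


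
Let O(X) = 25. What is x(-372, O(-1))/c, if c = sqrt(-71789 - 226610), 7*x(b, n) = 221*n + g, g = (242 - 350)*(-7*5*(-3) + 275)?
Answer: 35515*I*sqrt(298399)/2088793 ≈ 9.2878*I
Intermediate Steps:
g = -41040 (g = -108*(-35*(-3) + 275) = -108*(105 + 275) = -108*380 = -41040)
x(b, n) = -41040/7 + 221*n/7 (x(b, n) = (221*n - 41040)/7 = (-41040 + 221*n)/7 = -41040/7 + 221*n/7)
c = I*sqrt(298399) (c = sqrt(-298399) = I*sqrt(298399) ≈ 546.26*I)
x(-372, O(-1))/c = (-41040/7 + (221/7)*25)/((I*sqrt(298399))) = (-41040/7 + 5525/7)*(-I*sqrt(298399)/298399) = -(-35515)*I*sqrt(298399)/2088793 = 35515*I*sqrt(298399)/2088793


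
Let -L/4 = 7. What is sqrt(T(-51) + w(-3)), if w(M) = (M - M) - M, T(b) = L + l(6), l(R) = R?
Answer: I*sqrt(19) ≈ 4.3589*I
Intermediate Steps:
L = -28 (L = -4*7 = -28)
T(b) = -22 (T(b) = -28 + 6 = -22)
w(M) = -M (w(M) = 0 - M = -M)
sqrt(T(-51) + w(-3)) = sqrt(-22 - 1*(-3)) = sqrt(-22 + 3) = sqrt(-19) = I*sqrt(19)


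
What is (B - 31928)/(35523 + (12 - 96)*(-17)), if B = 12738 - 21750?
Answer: -40940/36951 ≈ -1.1080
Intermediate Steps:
B = -9012
(B - 31928)/(35523 + (12 - 96)*(-17)) = (-9012 - 31928)/(35523 + (12 - 96)*(-17)) = -40940/(35523 - 84*(-17)) = -40940/(35523 + 1428) = -40940/36951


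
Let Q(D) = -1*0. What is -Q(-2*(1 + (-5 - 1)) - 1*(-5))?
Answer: 0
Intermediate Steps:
Q(D) = 0
-Q(-2*(1 + (-5 - 1)) - 1*(-5)) = -1*0 = 0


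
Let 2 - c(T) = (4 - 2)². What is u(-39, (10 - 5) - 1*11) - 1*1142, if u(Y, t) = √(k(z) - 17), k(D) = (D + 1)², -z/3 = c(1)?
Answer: -1142 + 4*√2 ≈ -1136.3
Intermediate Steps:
c(T) = -2 (c(T) = 2 - (4 - 2)² = 2 - 1*2² = 2 - 1*4 = 2 - 4 = -2)
z = 6 (z = -3*(-2) = 6)
k(D) = (1 + D)²
u(Y, t) = 4*√2 (u(Y, t) = √((1 + 6)² - 17) = √(7² - 17) = √(49 - 17) = √32 = 4*√2)
u(-39, (10 - 5) - 1*11) - 1*1142 = 4*√2 - 1*1142 = 4*√2 - 1142 = -1142 + 4*√2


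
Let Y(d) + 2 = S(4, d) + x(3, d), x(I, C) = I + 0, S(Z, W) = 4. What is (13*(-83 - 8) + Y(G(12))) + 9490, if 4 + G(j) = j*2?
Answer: 8312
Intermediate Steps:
x(I, C) = I
G(j) = -4 + 2*j (G(j) = -4 + j*2 = -4 + 2*j)
Y(d) = 5 (Y(d) = -2 + (4 + 3) = -2 + 7 = 5)
(13*(-83 - 8) + Y(G(12))) + 9490 = (13*(-83 - 8) + 5) + 9490 = (13*(-91) + 5) + 9490 = (-1183 + 5) + 9490 = -1178 + 9490 = 8312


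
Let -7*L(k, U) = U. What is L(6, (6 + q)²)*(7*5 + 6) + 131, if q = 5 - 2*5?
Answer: 876/7 ≈ 125.14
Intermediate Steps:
q = -5 (q = 5 - 10 = -5)
L(k, U) = -U/7
L(6, (6 + q)²)*(7*5 + 6) + 131 = (-(6 - 5)²/7)*(7*5 + 6) + 131 = (-⅐*1²)*(35 + 6) + 131 = -⅐*1*41 + 131 = -⅐*41 + 131 = -41/7 + 131 = 876/7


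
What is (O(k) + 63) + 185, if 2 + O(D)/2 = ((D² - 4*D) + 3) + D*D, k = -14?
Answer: 1146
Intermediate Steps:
O(D) = 2 - 8*D + 4*D² (O(D) = -4 + 2*(((D² - 4*D) + 3) + D*D) = -4 + 2*((3 + D² - 4*D) + D²) = -4 + 2*(3 - 4*D + 2*D²) = -4 + (6 - 8*D + 4*D²) = 2 - 8*D + 4*D²)
(O(k) + 63) + 185 = ((2 - 8*(-14) + 4*(-14)²) + 63) + 185 = ((2 + 112 + 4*196) + 63) + 185 = ((2 + 112 + 784) + 63) + 185 = (898 + 63) + 185 = 961 + 185 = 1146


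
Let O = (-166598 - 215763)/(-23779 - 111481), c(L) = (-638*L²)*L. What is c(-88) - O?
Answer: 58808225552999/135260 ≈ 4.3478e+8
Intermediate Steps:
c(L) = -638*L³
O = 382361/135260 (O = -382361/(-135260) = -382361*(-1/135260) = 382361/135260 ≈ 2.8269)
c(-88) - O = -638*(-88)³ - 1*382361/135260 = -638*(-681472) - 382361/135260 = 434779136 - 382361/135260 = 58808225552999/135260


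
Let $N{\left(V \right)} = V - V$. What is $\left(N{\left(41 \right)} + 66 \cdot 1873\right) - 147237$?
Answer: $-23619$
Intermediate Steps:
$N{\left(V \right)} = 0$
$\left(N{\left(41 \right)} + 66 \cdot 1873\right) - 147237 = \left(0 + 66 \cdot 1873\right) - 147237 = \left(0 + 123618\right) - 147237 = 123618 - 147237 = -23619$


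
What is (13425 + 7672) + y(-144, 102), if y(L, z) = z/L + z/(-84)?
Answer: 3543973/168 ≈ 21095.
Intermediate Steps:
y(L, z) = -z/84 + z/L (y(L, z) = z/L + z*(-1/84) = z/L - z/84 = -z/84 + z/L)
(13425 + 7672) + y(-144, 102) = (13425 + 7672) + (-1/84*102 + 102/(-144)) = 21097 + (-17/14 + 102*(-1/144)) = 21097 + (-17/14 - 17/24) = 21097 - 323/168 = 3543973/168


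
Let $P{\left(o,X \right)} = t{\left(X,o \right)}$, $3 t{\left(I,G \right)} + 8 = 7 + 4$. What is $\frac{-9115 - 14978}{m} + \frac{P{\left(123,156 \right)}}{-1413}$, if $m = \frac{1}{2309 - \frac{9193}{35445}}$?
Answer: $- \frac{928628303425351}{16694595} \approx -5.5625 \cdot 10^{7}$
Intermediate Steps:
$t{\left(I,G \right)} = 1$ ($t{\left(I,G \right)} = - \frac{8}{3} + \frac{7 + 4}{3} = - \frac{8}{3} + \frac{1}{3} \cdot 11 = - \frac{8}{3} + \frac{11}{3} = 1$)
$P{\left(o,X \right)} = 1$
$m = \frac{35445}{81833312}$ ($m = \frac{1}{2309 - \frac{9193}{35445}} = \frac{1}{\frac{81833312}{35445}} = \frac{35445}{81833312} \approx 0.00043314$)
$\frac{-9115 - 14978}{m} + \frac{P{\left(123,156 \right)}}{-1413} = \frac{-9115 - 14978}{\frac{35445}{81833312}} + 1 \frac{1}{-1413} = \left(-24093\right) \frac{81833312}{35445} + 1 \left(- \frac{1}{1413}\right) = - \frac{657203328672}{11815} - \frac{1}{1413} = - \frac{928628303425351}{16694595}$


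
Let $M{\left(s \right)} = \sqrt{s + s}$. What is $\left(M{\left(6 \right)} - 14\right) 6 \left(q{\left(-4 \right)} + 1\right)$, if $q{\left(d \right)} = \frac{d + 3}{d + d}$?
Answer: $- \frac{189}{2} + \frac{27 \sqrt{3}}{2} \approx -71.117$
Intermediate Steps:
$q{\left(d \right)} = \frac{3 + d}{2 d}$
$M{\left(s \right)} = \sqrt{2} \sqrt{s}$ ($M{\left(s \right)} = \sqrt{2 s} = \sqrt{2} \sqrt{s}$)
$\left(M{\left(6 \right)} - 14\right) 6 \left(q{\left(-4 \right)} + 1\right) = \left(\sqrt{2} \sqrt{6} - 14\right) 6 \left(\frac{3 - 4}{2 \left(-4\right)} + 1\right) = \left(2 \sqrt{3} - 14\right) 6 \left(\frac{1}{2} \left(- \frac{1}{4}\right) \left(-1\right) + 1\right) = \left(-14 + 2 \sqrt{3}\right) 6 \left(\frac{1}{8} + 1\right) = \left(-14 + 2 \sqrt{3}\right) 6 \cdot \frac{9}{8} = \left(-14 + 2 \sqrt{3}\right) \frac{27}{4} = - \frac{189}{2} + \frac{27 \sqrt{3}}{2}$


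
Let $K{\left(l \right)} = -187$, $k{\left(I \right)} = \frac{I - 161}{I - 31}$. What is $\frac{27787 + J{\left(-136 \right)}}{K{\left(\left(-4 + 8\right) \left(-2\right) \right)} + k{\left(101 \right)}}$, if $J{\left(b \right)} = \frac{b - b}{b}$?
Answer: $- \frac{194509}{1315} \approx -147.92$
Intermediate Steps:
$J{\left(b \right)} = 0$ ($J{\left(b \right)} = \frac{0}{b} = 0$)
$k{\left(I \right)} = \frac{-161 + I}{-31 + I}$
$\frac{27787 + J{\left(-136 \right)}}{K{\left(\left(-4 + 8\right) \left(-2\right) \right)} + k{\left(101 \right)}} = \frac{27787 + 0}{-187 + \frac{-161 + 101}{-31 + 101}} = \frac{27787}{-187 + \frac{1}{70} \left(-60\right)} = \frac{27787}{-187 - \frac{6}{7}} = \frac{27787}{- \frac{1315}{7}} = 27787 \left(- \frac{7}{1315}\right) = - \frac{194509}{1315}$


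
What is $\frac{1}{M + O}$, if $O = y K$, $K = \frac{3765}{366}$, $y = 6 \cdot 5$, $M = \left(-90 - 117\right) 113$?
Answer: $- \frac{61}{1408026} \approx -4.3323 \cdot 10^{-5}$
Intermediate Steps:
$M = -23391$ ($M = \left(-207\right) 113 = -23391$)
$y = 30$
$K = \frac{1255}{122}$ ($K = 3765 \cdot \frac{1}{366} = \frac{1255}{122} \approx 10.287$)
$O = \frac{18825}{61}$ ($O = 30 \cdot \frac{1255}{122} = \frac{18825}{61} \approx 308.61$)
$\frac{1}{M + O} = \frac{1}{-23391 + \frac{18825}{61}} = \frac{1}{- \frac{1408026}{61}} = - \frac{61}{1408026}$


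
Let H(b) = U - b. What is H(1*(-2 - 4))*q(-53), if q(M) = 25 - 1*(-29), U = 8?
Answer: 756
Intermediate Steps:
H(b) = 8 - b
q(M) = 54 (q(M) = 25 + 29 = 54)
H(1*(-2 - 4))*q(-53) = (8 - (-2 - 4))*54 = (8 - (-6))*54 = (8 - 1*(-6))*54 = (8 + 6)*54 = 14*54 = 756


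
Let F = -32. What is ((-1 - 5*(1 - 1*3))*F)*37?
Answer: -10656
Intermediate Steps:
((-1 - 5*(1 - 1*3))*F)*37 = ((-1 - 5*(1 - 1*3))*(-32))*37 = ((-1 - 5*(1 - 3))*(-32))*37 = ((-1 - 5*(-2))*(-32))*37 = ((-1 + 10)*(-32))*37 = (9*(-32))*37 = -288*37 = -10656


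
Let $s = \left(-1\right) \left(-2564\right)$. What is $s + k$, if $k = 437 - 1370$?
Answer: $1631$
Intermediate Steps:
$s = 2564$
$k = -933$ ($k = 437 - 1370 = -933$)
$s + k = 2564 - 933 = 1631$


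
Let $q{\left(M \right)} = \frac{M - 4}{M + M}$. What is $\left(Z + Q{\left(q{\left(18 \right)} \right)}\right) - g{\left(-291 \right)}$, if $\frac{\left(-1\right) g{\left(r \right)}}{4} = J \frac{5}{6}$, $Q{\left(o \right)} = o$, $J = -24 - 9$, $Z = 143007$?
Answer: $\frac{2572153}{18} \approx 1.429 \cdot 10^{5}$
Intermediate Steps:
$q{\left(M \right)} = \frac{-4 + M}{2 M}$
$J = -33$
$g{\left(r \right)} = 110$ ($g{\left(r \right)} = - 4 \left(- 33 \cdot \frac{5}{6}\right) = - 4 \left(- 33 \cdot 5 \cdot \frac{1}{6}\right) = - 4 \left(\left(-33\right) \frac{5}{6}\right) = \left(-4\right) \left(- \frac{55}{2}\right) = 110$)
$\left(Z + Q{\left(q{\left(18 \right)} \right)}\right) - g{\left(-291 \right)} = \left(143007 + \frac{-4 + 18}{2 \cdot 18}\right) - 110 = \left(143007 + \frac{1}{2} \cdot \frac{1}{18} \cdot 14\right) - 110 = \left(143007 + \frac{7}{18}\right) - 110 = \frac{2574133}{18} - 110 = \frac{2572153}{18}$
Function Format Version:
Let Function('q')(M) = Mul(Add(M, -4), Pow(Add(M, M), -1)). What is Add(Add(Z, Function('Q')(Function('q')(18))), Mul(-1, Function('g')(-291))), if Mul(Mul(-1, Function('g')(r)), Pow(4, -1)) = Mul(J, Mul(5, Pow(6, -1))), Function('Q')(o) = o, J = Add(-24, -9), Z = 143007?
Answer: Rational(2572153, 18) ≈ 1.4290e+5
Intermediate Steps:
Function('q')(M) = Mul(Rational(1, 2), Pow(M, -1), Add(-4, M)) (Function('q')(M) = Mul(Add(-4, M), Pow(Mul(2, M), -1)) = Mul(Add(-4, M), Mul(Rational(1, 2), Pow(M, -1))) = Mul(Rational(1, 2), Pow(M, -1), Add(-4, M)))
J = -33
Function('g')(r) = 110 (Function('g')(r) = Mul(-4, Mul(-33, Mul(5, Pow(6, -1)))) = Mul(-4, Mul(-33, Mul(5, Rational(1, 6)))) = Mul(-4, Mul(-33, Rational(5, 6))) = Mul(-4, Rational(-55, 2)) = 110)
Add(Add(Z, Function('Q')(Function('q')(18))), Mul(-1, Function('g')(-291))) = Add(Add(143007, Mul(Rational(1, 2), Pow(18, -1), Add(-4, 18))), Mul(-1, 110)) = Add(Add(143007, Mul(Rational(1, 2), Rational(1, 18), 14)), -110) = Add(Add(143007, Rational(7, 18)), -110) = Add(Rational(2574133, 18), -110) = Rational(2572153, 18)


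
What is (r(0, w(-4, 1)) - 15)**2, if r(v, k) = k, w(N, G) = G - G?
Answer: 225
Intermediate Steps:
w(N, G) = 0
(r(0, w(-4, 1)) - 15)**2 = (0 - 15)**2 = (-15)**2 = 225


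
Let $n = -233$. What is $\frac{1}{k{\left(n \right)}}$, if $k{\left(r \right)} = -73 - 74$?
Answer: $- \frac{1}{147} \approx -0.0068027$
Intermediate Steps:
$k{\left(r \right)} = -147$
$\frac{1}{k{\left(n \right)}} = \frac{1}{-147} = - \frac{1}{147}$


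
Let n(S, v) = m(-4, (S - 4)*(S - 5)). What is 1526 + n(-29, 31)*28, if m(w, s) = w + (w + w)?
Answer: 1190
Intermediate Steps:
m(w, s) = 3*w (m(w, s) = w + 2*w = 3*w)
n(S, v) = -12 (n(S, v) = 3*(-4) = -12)
1526 + n(-29, 31)*28 = 1526 - 12*28 = 1526 - 336 = 1190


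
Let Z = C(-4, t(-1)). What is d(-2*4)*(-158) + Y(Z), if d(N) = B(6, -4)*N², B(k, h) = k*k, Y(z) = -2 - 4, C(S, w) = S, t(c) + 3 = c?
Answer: -364038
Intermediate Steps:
t(c) = -3 + c
Z = -4
Y(z) = -6
B(k, h) = k²
d(N) = 36*N² (d(N) = 6²*N² = 36*N²)
d(-2*4)*(-158) + Y(Z) = (36*(-2*4)²)*(-158) - 6 = (36*(-8)²)*(-158) - 6 = (36*64)*(-158) - 6 = 2304*(-158) - 6 = -364032 - 6 = -364038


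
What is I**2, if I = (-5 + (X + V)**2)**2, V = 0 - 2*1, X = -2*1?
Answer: 14641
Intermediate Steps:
X = -2
V = -2 (V = 0 - 2 = -2)
I = 121 (I = (-5 + (-2 - 2)**2)**2 = (-5 + (-4)**2)**2 = (-5 + 16)**2 = 11**2 = 121)
I**2 = 121**2 = 14641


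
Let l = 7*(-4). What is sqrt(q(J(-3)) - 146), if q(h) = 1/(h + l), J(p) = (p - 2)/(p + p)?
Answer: 2*I*sqrt(970013)/163 ≈ 12.085*I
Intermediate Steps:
l = -28
J(p) = (-2 + p)/(2*p) (J(p) = (-2 + p)/((2*p)) = (-2 + p)*(1/(2*p)) = (-2 + p)/(2*p))
q(h) = 1/(-28 + h) (q(h) = 1/(h - 28) = 1/(-28 + h))
sqrt(q(J(-3)) - 146) = sqrt(1/(-28 + (1/2)*(-2 - 3)/(-3)) - 146) = sqrt(1/(-28 + (1/2)*(-1/3)*(-5)) - 146) = sqrt(1/(-28 + 5/6) - 146) = sqrt(1/(-163/6) - 146) = sqrt(-6/163 - 146) = sqrt(-23804/163) = 2*I*sqrt(970013)/163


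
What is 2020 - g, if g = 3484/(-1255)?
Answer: 2538584/1255 ≈ 2022.8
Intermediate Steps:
g = -3484/1255 (g = 3484*(-1/1255) = -3484/1255 ≈ -2.7761)
2020 - g = 2020 - 1*(-3484/1255) = 2020 + 3484/1255 = 2538584/1255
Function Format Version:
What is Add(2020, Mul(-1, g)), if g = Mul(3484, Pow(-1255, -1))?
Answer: Rational(2538584, 1255) ≈ 2022.8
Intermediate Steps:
g = Rational(-3484, 1255) (g = Mul(3484, Rational(-1, 1255)) = Rational(-3484, 1255) ≈ -2.7761)
Add(2020, Mul(-1, g)) = Add(2020, Mul(-1, Rational(-3484, 1255))) = Add(2020, Rational(3484, 1255)) = Rational(2538584, 1255)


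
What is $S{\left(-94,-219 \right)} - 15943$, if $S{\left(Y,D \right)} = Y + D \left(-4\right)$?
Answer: $-15161$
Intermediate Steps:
$S{\left(Y,D \right)} = Y - 4 D$
$S{\left(-94,-219 \right)} - 15943 = \left(-94 - -876\right) - 15943 = \left(-94 + 876\right) - 15943 = 782 - 15943 = -15161$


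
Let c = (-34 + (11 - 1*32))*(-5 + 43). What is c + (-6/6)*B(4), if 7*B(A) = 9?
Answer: -14639/7 ≈ -2091.3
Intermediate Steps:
B(A) = 9/7 (B(A) = (⅐)*9 = 9/7)
c = -2090 (c = (-34 + (11 - 32))*38 = (-34 - 21)*38 = -55*38 = -2090)
c + (-6/6)*B(4) = -2090 + (-6/6)*(9/7) = -2090 + ((⅙)*(-6))*(9/7) = -2090 - 1*9/7 = -2090 - 9/7 = -14639/7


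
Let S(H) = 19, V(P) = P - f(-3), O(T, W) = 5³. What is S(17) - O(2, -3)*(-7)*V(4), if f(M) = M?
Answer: 6144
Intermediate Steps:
O(T, W) = 125
V(P) = 3 + P (V(P) = P - 1*(-3) = P + 3 = 3 + P)
S(17) - O(2, -3)*(-7)*V(4) = 19 - 125*(-7)*(3 + 4) = 19 - (-875)*7 = 19 - 1*(-6125) = 19 + 6125 = 6144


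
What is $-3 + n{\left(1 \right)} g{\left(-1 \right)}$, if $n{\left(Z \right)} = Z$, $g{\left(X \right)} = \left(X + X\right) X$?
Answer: $-1$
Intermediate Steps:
$g{\left(X \right)} = 2 X^{2}$ ($g{\left(X \right)} = 2 X X = 2 X^{2}$)
$-3 + n{\left(1 \right)} g{\left(-1 \right)} = -3 + 1 \cdot 2 \left(-1\right)^{2} = -3 + 1 \cdot 2 \cdot 1 = -3 + 1 \cdot 2 = -3 + 2 = -1$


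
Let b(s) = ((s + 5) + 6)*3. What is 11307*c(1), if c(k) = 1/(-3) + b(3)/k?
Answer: 471125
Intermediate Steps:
b(s) = 33 + 3*s (b(s) = ((5 + s) + 6)*3 = (11 + s)*3 = 33 + 3*s)
c(k) = -1/3 + 42/k (c(k) = 1/(-3) + (33 + 3*3)/k = 1*(-1/3) + (33 + 9)/k = -1/3 + 42/k)
11307*c(1) = 11307*((1/3)*(126 - 1*1)/1) = 11307*((1/3)*1*(126 - 1)) = 11307*((1/3)*1*125) = 11307*(125/3) = 471125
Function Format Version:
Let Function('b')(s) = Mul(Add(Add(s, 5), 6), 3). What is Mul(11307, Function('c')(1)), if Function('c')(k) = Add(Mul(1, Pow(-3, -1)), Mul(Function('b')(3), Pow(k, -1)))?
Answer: 471125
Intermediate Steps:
Function('b')(s) = Add(33, Mul(3, s)) (Function('b')(s) = Mul(Add(Add(5, s), 6), 3) = Mul(Add(11, s), 3) = Add(33, Mul(3, s)))
Function('c')(k) = Add(Rational(-1, 3), Mul(42, Pow(k, -1))) (Function('c')(k) = Add(Mul(1, Pow(-3, -1)), Mul(Add(33, Mul(3, 3)), Pow(k, -1))) = Add(Mul(1, Rational(-1, 3)), Mul(Add(33, 9), Pow(k, -1))) = Add(Rational(-1, 3), Mul(42, Pow(k, -1))))
Mul(11307, Function('c')(1)) = Mul(11307, Mul(Rational(1, 3), Pow(1, -1), Add(126, Mul(-1, 1)))) = Mul(11307, Mul(Rational(1, 3), 1, Add(126, -1))) = Mul(11307, Mul(Rational(1, 3), 1, 125)) = Mul(11307, Rational(125, 3)) = 471125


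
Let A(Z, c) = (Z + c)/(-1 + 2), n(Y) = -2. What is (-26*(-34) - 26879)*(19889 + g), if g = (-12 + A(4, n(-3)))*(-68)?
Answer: -534691155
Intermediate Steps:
A(Z, c) = Z + c (A(Z, c) = (Z + c)/1 = (Z + c)*1 = Z + c)
g = 680 (g = (-12 + (4 - 2))*(-68) = (-12 + 2)*(-68) = -10*(-68) = 680)
(-26*(-34) - 26879)*(19889 + g) = (-26*(-34) - 26879)*(19889 + 680) = (884 - 26879)*20569 = -25995*20569 = -534691155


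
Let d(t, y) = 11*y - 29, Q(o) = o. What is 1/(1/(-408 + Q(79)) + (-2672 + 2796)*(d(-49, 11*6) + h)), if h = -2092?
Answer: -329/56910421 ≈ -5.7810e-6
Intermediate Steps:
d(t, y) = -29 + 11*y
1/(1/(-408 + Q(79)) + (-2672 + 2796)*(d(-49, 11*6) + h)) = 1/(1/(-408 + 79) + (-2672 + 2796)*((-29 + 11*(11*6)) - 2092)) = 1/(1/(-329) + 124*((-29 + 11*66) - 2092)) = 1/(-1/329 + 124*((-29 + 726) - 2092)) = 1/(-1/329 + 124*(697 - 2092)) = 1/(-1/329 + 124*(-1395)) = 1/(-1/329 - 172980) = 1/(-56910421/329) = -329/56910421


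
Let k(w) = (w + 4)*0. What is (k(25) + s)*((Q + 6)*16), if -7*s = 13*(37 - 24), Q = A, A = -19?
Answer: 35152/7 ≈ 5021.7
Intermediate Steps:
Q = -19
k(w) = 0 (k(w) = (4 + w)*0 = 0)
s = -169/7 (s = -13*(37 - 24)/7 = -13*13/7 = -⅐*169 = -169/7 ≈ -24.143)
(k(25) + s)*((Q + 6)*16) = (0 - 169/7)*((-19 + 6)*16) = -(-2197)*16/7 = -169/7*(-208) = 35152/7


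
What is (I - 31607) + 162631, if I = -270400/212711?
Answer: 27869975664/212711 ≈ 1.3102e+5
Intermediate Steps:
I = -270400/212711 (I = -270400*1/212711 = -270400/212711 ≈ -1.2712)
(I - 31607) + 162631 = (-270400/212711 - 31607) + 162631 = -6723426977/212711 + 162631 = 27869975664/212711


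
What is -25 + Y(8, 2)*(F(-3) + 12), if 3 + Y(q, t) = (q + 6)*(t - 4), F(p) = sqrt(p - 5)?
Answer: -397 - 62*I*sqrt(2) ≈ -397.0 - 87.681*I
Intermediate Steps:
F(p) = sqrt(-5 + p)
Y(q, t) = -3 + (-4 + t)*(6 + q) (Y(q, t) = -3 + (q + 6)*(t - 4) = -3 + (6 + q)*(-4 + t) = -3 + (-4 + t)*(6 + q))
-25 + Y(8, 2)*(F(-3) + 12) = -25 + (-27 - 4*8 + 6*2 + 8*2)*(sqrt(-5 - 3) + 12) = -25 + (-27 - 32 + 12 + 16)*(sqrt(-8) + 12) = -25 - 31*(2*I*sqrt(2) + 12) = -25 - 31*(12 + 2*I*sqrt(2)) = -25 + (-372 - 62*I*sqrt(2)) = -397 - 62*I*sqrt(2)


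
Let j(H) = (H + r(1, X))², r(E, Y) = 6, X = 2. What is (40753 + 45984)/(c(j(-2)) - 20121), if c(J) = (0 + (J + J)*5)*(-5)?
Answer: -86737/20921 ≈ -4.1459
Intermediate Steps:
j(H) = (6 + H)² (j(H) = (H + 6)² = (6 + H)²)
c(J) = -50*J (c(J) = (0 + (2*J)*5)*(-5) = (0 + 10*J)*(-5) = (10*J)*(-5) = -50*J)
(40753 + 45984)/(c(j(-2)) - 20121) = (40753 + 45984)/(-50*(6 - 2)² - 20121) = 86737/(-50*4² - 20121) = 86737/(-50*16 - 20121) = 86737/(-800 - 20121) = 86737/(-20921) = 86737*(-1/20921) = -86737/20921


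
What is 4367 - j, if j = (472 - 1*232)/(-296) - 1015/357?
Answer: 8247424/1887 ≈ 4370.7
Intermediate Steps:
j = -6895/1887 (j = (472 - 232)*(-1/296) - 1015*1/357 = 240*(-1/296) - 145/51 = -30/37 - 145/51 = -6895/1887 ≈ -3.6539)
4367 - j = 4367 - 1*(-6895/1887) = 4367 + 6895/1887 = 8247424/1887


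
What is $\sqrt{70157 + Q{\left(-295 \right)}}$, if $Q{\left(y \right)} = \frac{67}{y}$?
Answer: $\frac{2 \sqrt{1526348290}}{295} \approx 264.87$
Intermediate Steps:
$\sqrt{70157 + Q{\left(-295 \right)}} = \sqrt{70157 + \frac{67}{-295}} = \sqrt{70157 + 67 \left(- \frac{1}{295}\right)} = \sqrt{70157 - \frac{67}{295}} = \sqrt{\frac{20696248}{295}} = \frac{2 \sqrt{1526348290}}{295}$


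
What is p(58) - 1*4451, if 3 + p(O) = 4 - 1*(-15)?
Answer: -4435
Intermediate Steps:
p(O) = 16 (p(O) = -3 + (4 - 1*(-15)) = -3 + (4 + 15) = -3 + 19 = 16)
p(58) - 1*4451 = 16 - 1*4451 = 16 - 4451 = -4435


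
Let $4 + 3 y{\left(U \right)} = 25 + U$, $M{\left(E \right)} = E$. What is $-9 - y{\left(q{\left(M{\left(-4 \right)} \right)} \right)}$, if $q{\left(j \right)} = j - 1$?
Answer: $- \frac{43}{3} \approx -14.333$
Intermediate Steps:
$q{\left(j \right)} = -1 + j$
$y{\left(U \right)} = 7 + \frac{U}{3}$ ($y{\left(U \right)} = - \frac{4}{3} + \frac{25 + U}{3} = - \frac{4}{3} + \left(\frac{25}{3} + \frac{U}{3}\right) = 7 + \frac{U}{3}$)
$-9 - y{\left(q{\left(M{\left(-4 \right)} \right)} \right)} = -9 - \left(7 + \frac{-1 - 4}{3}\right) = -9 - \left(7 + \frac{1}{3} \left(-5\right)\right) = -9 - \left(7 - \frac{5}{3}\right) = -9 - \frac{16}{3} = - \frac{43}{3}$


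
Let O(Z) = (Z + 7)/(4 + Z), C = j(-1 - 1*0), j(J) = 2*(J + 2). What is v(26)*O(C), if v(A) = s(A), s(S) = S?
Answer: 39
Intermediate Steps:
j(J) = 4 + 2*J (j(J) = 2*(2 + J) = 4 + 2*J)
C = 2 (C = 4 + 2*(-1 - 1*0) = 4 + 2*(-1 + 0) = 4 + 2*(-1) = 4 - 2 = 2)
v(A) = A
O(Z) = (7 + Z)/(4 + Z)
v(26)*O(C) = 26*((7 + 2)/(4 + 2)) = 26*(9/6) = 26*((⅙)*9) = 26*(3/2) = 39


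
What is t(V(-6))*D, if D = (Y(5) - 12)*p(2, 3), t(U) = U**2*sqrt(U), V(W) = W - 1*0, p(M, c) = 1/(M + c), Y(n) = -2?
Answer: -504*I*sqrt(6)/5 ≈ -246.91*I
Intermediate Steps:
V(W) = W (V(W) = W + 0 = W)
t(U) = U**(5/2)
D = -14/5 (D = (-2 - 12)/(2 + 3) = -14/5 ≈ -2.8000)
t(V(-6))*D = (-6)**(5/2)*(-14/5) = (36*I*sqrt(6))*(-14/5) = -504*I*sqrt(6)/5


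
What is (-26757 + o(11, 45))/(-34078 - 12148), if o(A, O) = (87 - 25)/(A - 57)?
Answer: 307721/531599 ≈ 0.57886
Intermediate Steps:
o(A, O) = 62/(-57 + A)
(-26757 + o(11, 45))/(-34078 - 12148) = (-26757 + 62/(-57 + 11))/(-34078 - 12148) = (-26757 + 62/(-46))/(-46226) = (-26757 + 62*(-1/46))*(-1/46226) = (-26757 - 31/23)*(-1/46226) = -615442/23*(-1/46226) = 307721/531599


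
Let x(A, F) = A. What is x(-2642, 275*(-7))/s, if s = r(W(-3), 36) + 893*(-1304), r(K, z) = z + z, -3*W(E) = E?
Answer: 1321/582200 ≈ 0.0022690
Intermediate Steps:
W(E) = -E/3
r(K, z) = 2*z
s = -1164400 (s = 2*36 + 893*(-1304) = 72 - 1164472 = -1164400)
x(-2642, 275*(-7))/s = -2642/(-1164400) = -2642*(-1/1164400) = 1321/582200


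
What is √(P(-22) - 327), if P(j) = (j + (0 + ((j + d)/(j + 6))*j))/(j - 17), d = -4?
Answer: I*√220051/26 ≈ 18.042*I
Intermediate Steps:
P(j) = (j + j*(-4 + j)/(6 + j))/(-17 + j) (P(j) = (j + (0 + ((j - 4)/(j + 6))*j))/(j - 17) = (j + (0 + ((-4 + j)/(6 + j))*j))/(-17 + j) = (j + (0 + j*(-4 + j)/(6 + j)))/(-17 + j) = (j + j*(-4 + j)/(6 + j))/(-17 + j))
√(P(-22) - 327) = √(2*(-22)*(1 - 22)/(-102 + (-22)² - 11*(-22)) - 327) = √(2*(-22)*(-21)/(-102 + 484 + 242) - 327) = √(2*(-22)*(-21)/624 - 327) = √(2*(-22)*(1/624)*(-21) - 327) = √(77/52 - 327) = √(-16927/52) = I*√220051/26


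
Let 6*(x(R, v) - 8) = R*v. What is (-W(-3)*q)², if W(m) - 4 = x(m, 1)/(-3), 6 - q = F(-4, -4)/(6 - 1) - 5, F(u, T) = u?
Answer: 31329/100 ≈ 313.29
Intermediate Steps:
x(R, v) = 8 + R*v/6 (x(R, v) = 8 + (R*v)/6 = 8 + R*v/6)
q = 59/5 (q = 6 - (-4/(6 - 1) - 5) = 6 - (-4/5 - 5) = 6 - ((⅕)*(-4) - 5) = 6 - (-⅘ - 5) = 6 - 1*(-29/5) = 6 + 29/5 = 59/5 ≈ 11.800)
W(m) = 4/3 - m/18 (W(m) = 4 + (8 + (⅙)*m*1)/(-3) = 4 + (8 + m/6)*(-⅓) = 4 + (-8/3 - m/18) = 4/3 - m/18)
(-W(-3)*q)² = (-(4/3 - 1/18*(-3))*59/5)² = (-(4/3 + ⅙)*59/5)² = (-3*59/(2*5))² = (-1*177/10)² = (-177/10)² = 31329/100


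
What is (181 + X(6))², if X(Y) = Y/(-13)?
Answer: 5508409/169 ≈ 32594.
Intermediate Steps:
X(Y) = -Y/13 (X(Y) = Y*(-1/13) = -Y/13)
(181 + X(6))² = (181 - 1/13*6)² = (181 - 6/13)² = (2347/13)² = 5508409/169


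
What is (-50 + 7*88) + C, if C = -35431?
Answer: -34865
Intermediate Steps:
(-50 + 7*88) + C = (-50 + 7*88) - 35431 = (-50 + 616) - 35431 = 566 - 35431 = -34865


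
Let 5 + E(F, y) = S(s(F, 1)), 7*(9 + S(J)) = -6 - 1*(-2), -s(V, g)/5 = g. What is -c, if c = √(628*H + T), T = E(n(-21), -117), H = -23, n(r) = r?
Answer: -I*√708470/7 ≈ -120.24*I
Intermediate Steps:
s(V, g) = -5*g
S(J) = -67/7 (S(J) = -9 + (-6 - 1*(-2))/7 = -9 + (-6 + 2)/7 = -9 + (⅐)*(-4) = -9 - 4/7 = -67/7)
E(F, y) = -102/7 (E(F, y) = -5 - 67/7 = -102/7)
T = -102/7 ≈ -14.571
c = I*√708470/7 (c = √(628*(-23) - 102/7) = √(-14444 - 102/7) = √(-101210/7) = I*√708470/7 ≈ 120.24*I)
-c = -I*√708470/7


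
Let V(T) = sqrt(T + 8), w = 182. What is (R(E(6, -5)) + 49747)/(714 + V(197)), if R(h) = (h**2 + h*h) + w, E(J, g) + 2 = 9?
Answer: 35719278/509591 - 50027*sqrt(205)/509591 ≈ 68.688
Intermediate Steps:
E(J, g) = 7 (E(J, g) = -2 + 9 = 7)
V(T) = sqrt(8 + T)
R(h) = 182 + 2*h**2 (R(h) = (h**2 + h*h) + 182 = (h**2 + h**2) + 182 = 2*h**2 + 182 = 182 + 2*h**2)
(R(E(6, -5)) + 49747)/(714 + V(197)) = ((182 + 2*7**2) + 49747)/(714 + sqrt(8 + 197)) = ((182 + 2*49) + 49747)/(714 + sqrt(205)) = ((182 + 98) + 49747)/(714 + sqrt(205)) = (280 + 49747)/(714 + sqrt(205)) = 50027/(714 + sqrt(205))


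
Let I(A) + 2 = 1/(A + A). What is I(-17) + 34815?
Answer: 1183641/34 ≈ 34813.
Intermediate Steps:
I(A) = -2 + 1/(2*A) (I(A) = -2 + 1/(A + A) = -2 + 1/(2*A))
I(-17) + 34815 = (-2 + (½)/(-17)) + 34815 = (-2 + (½)*(-1/17)) + 34815 = (-2 - 1/34) + 34815 = -69/34 + 34815 = 1183641/34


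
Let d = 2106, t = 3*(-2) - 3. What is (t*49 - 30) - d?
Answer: -2577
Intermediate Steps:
t = -9 (t = -6 - 3 = -9)
(t*49 - 30) - d = (-9*49 - 30) - 1*2106 = (-441 - 30) - 2106 = -471 - 2106 = -2577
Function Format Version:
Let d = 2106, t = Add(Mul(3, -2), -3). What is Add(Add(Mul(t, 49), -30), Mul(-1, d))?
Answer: -2577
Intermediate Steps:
t = -9 (t = Add(-6, -3) = -9)
Add(Add(Mul(t, 49), -30), Mul(-1, d)) = Add(Add(Mul(-9, 49), -30), Mul(-1, 2106)) = Add(Add(-441, -30), -2106) = Add(-471, -2106) = -2577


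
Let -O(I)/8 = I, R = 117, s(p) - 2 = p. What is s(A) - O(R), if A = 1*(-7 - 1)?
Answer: 930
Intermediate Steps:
A = -8 (A = 1*(-8) = -8)
s(p) = 2 + p
O(I) = -8*I
s(A) - O(R) = (2 - 8) - (-8)*117 = -6 - 1*(-936) = -6 + 936 = 930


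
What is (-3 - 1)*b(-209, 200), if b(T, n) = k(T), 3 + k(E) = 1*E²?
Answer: -174712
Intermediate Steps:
k(E) = -3 + E² (k(E) = -3 + 1*E² = -3 + E²)
b(T, n) = -3 + T²
(-3 - 1)*b(-209, 200) = (-3 - 1)*(-3 + (-209)²) = -4*(-3 + 43681) = -4*43678 = -174712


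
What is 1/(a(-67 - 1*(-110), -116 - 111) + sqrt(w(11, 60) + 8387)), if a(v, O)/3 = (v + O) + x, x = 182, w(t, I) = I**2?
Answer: 6/11951 + sqrt(11987)/11951 ≈ 0.0096632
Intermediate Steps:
a(v, O) = 546 + 3*O + 3*v (a(v, O) = 3*((v + O) + 182) = 3*((O + v) + 182) = 3*(182 + O + v) = 546 + 3*O + 3*v)
1/(a(-67 - 1*(-110), -116 - 111) + sqrt(w(11, 60) + 8387)) = 1/((546 + 3*(-116 - 111) + 3*(-67 - 1*(-110))) + sqrt(60**2 + 8387)) = 1/((546 + 3*(-227) + 3*(-67 + 110)) + sqrt(3600 + 8387)) = 1/((546 - 681 + 3*43) + sqrt(11987)) = 1/((546 - 681 + 129) + sqrt(11987)) = 1/(-6 + sqrt(11987))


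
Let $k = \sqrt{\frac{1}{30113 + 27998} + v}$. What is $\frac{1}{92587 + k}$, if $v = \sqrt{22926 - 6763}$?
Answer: $\frac{1}{92587 + \frac{\sqrt{58111 + 3376888321 \sqrt{16163}}}{58111}} \approx 1.0799 \cdot 10^{-5}$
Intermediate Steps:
$v = \sqrt{16163} \approx 127.13$
$k = \sqrt{\frac{1}{58111} + \sqrt{16163}}$ ($k = \sqrt{\frac{1}{30113 + 27998} + \sqrt{16163}} = \sqrt{\frac{1}{58111} + \sqrt{16163}} \approx 11.275$)
$\frac{1}{92587 + k} = \frac{1}{92587 + \frac{\sqrt{58111 + 3376888321 \sqrt{16163}}}{58111}}$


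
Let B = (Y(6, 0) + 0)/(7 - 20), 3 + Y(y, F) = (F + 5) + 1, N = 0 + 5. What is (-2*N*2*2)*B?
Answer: 120/13 ≈ 9.2308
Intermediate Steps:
N = 5
Y(y, F) = 3 + F (Y(y, F) = -3 + ((F + 5) + 1) = -3 + ((5 + F) + 1) = -3 + (6 + F) = 3 + F)
B = -3/13 (B = ((3 + 0) + 0)/(7 - 20) = (3 + 0)/(-13) = 3*(-1/13) = -3/13 ≈ -0.23077)
(-2*N*2*2)*B = -2*5*2*2*(-3/13) = -20*2*(-3/13) = -2*20*(-3/13) = -40*(-3/13) = 120/13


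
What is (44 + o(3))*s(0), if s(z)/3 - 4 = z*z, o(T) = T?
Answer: 564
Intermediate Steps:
s(z) = 12 + 3*z² (s(z) = 12 + 3*(z*z) = 12 + 3*z²)
(44 + o(3))*s(0) = (44 + 3)*(12 + 3*0²) = 47*(12 + 3*0) = 47*(12 + 0) = 47*12 = 564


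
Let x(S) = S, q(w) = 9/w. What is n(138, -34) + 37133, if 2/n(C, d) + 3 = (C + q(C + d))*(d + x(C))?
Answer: 266577808/7179 ≈ 37133.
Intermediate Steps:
n(C, d) = 2/(-3 + (C + d)*(C + 9/(C + d))) (n(C, d) = 2/(-3 + (C + 9/(C + d))*(d + C)) = 2/(-3 + (C + 9/(C + d))*(C + d)) = 2/(-3 + (C + d)*(C + 9/(C + d))))
n(138, -34) + 37133 = 2/(6 + 138² + 138*(-34)) + 37133 = 2/(6 + 19044 - 4692) + 37133 = 2/14358 + 37133 = 2*(1/14358) + 37133 = 1/7179 + 37133 = 266577808/7179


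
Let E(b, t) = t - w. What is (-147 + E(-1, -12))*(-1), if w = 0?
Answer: 159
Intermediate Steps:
E(b, t) = t (E(b, t) = t - 1*0 = t + 0 = t)
(-147 + E(-1, -12))*(-1) = (-147 - 12)*(-1) = -159*(-1) = 159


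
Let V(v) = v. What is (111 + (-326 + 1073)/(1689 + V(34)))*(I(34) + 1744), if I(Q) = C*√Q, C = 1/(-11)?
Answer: 334848000/1723 - 192000*√34/18953 ≈ 1.9428e+5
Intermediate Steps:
C = -1/11 ≈ -0.090909
I(Q) = -√Q/11
(111 + (-326 + 1073)/(1689 + V(34)))*(I(34) + 1744) = (111 + (-326 + 1073)/(1689 + 34))*(-√34/11 + 1744) = (111 + 747/1723)*(1744 - √34/11) = 192000*(1744 - √34/11)/1723 = 334848000/1723 - 192000*√34/18953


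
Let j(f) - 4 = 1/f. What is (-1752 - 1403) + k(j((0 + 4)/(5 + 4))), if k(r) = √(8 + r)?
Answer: -3155 + √57/2 ≈ -3151.2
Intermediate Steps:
j(f) = 4 + 1/f
(-1752 - 1403) + k(j((0 + 4)/(5 + 4))) = (-1752 - 1403) + √(8 + (4 + 1/((0 + 4)/(5 + 4)))) = -3155 + √(8 + (4 + 1/(4/9))) = -3155 + √(8 + (4 + 9/4)) = -3155 + √(8 + 25/4) = -3155 + √(57/4) = -3155 + √57/2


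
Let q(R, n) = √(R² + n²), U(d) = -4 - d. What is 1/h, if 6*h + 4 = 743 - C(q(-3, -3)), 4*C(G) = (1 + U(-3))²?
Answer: 6/739 ≈ 0.0081191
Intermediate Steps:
C(G) = 0 (C(G) = (1 + (-4 - 1*(-3)))²/4 = (1 + (-4 + 3))²/4 = (1 - 1)²/4 = (¼)*0² = (¼)*0 = 0)
h = 739/6 (h = -⅔ + (743 - 1*0)/6 = -⅔ + (743 + 0)/6 = -⅔ + (⅙)*743 = -⅔ + 743/6 = 739/6 ≈ 123.17)
1/h = 1/(739/6) = 6/739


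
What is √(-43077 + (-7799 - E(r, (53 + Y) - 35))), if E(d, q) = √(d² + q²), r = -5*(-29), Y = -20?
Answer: √(-50876 - √21029) ≈ 225.88*I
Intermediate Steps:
r = 145
√(-43077 + (-7799 - E(r, (53 + Y) - 35))) = √(-43077 + (-7799 - √(145² + ((53 - 20) - 35)²))) = √(-43077 + (-7799 - √(21025 + (33 - 35)²))) = √(-43077 + (-7799 - √(21025 + (-2)²))) = √(-43077 + (-7799 - √(21025 + 4))) = √(-43077 + (-7799 - √21029)) = √(-50876 - √21029)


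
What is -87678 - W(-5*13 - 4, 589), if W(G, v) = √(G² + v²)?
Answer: -87678 - √351682 ≈ -88271.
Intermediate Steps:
-87678 - W(-5*13 - 4, 589) = -87678 - √((-5*13 - 4)² + 589²) = -87678 - √((-65 - 4)² + 346921) = -87678 - √((-69)² + 346921) = -87678 - √(4761 + 346921) = -87678 - √351682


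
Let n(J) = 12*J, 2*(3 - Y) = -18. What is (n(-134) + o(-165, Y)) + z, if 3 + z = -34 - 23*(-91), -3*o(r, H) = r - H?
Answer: 507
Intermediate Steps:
Y = 12 (Y = 3 - ½*(-18) = 3 + 9 = 12)
o(r, H) = -r/3 + H/3 (o(r, H) = -(r - H)/3 = -r/3 + H/3)
z = 2056 (z = -3 + (-34 - 23*(-91)) = -3 + (-34 + 2093) = -3 + 2059 = 2056)
(n(-134) + o(-165, Y)) + z = (12*(-134) + (-⅓*(-165) + (⅓)*12)) + 2056 = (-1608 + (55 + 4)) + 2056 = (-1608 + 59) + 2056 = -1549 + 2056 = 507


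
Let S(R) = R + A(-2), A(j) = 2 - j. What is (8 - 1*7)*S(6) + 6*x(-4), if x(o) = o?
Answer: -14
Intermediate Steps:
S(R) = 4 + R (S(R) = R + (2 - 1*(-2)) = R + (2 + 2) = R + 4 = 4 + R)
(8 - 1*7)*S(6) + 6*x(-4) = (8 - 1*7)*(4 + 6) + 6*(-4) = (8 - 7)*10 - 24 = 1*10 - 24 = 10 - 24 = -14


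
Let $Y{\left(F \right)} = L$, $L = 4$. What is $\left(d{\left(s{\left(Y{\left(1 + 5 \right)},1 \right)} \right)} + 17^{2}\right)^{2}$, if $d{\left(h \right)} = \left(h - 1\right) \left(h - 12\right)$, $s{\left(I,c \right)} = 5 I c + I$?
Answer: $319225$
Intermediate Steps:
$Y{\left(F \right)} = 4$
$s{\left(I,c \right)} = I + 5 I c$ ($s{\left(I,c \right)} = 5 I c + I = I + 5 I c$)
$d{\left(h \right)} = \left(-1 + h\right) \left(-12 + h\right)$
$\left(d{\left(s{\left(Y{\left(1 + 5 \right)},1 \right)} \right)} + 17^{2}\right)^{2} = \left(\left(12 + \left(4 \left(1 + 5 \cdot 1\right)\right)^{2} - 13 \cdot 4 \left(1 + 5 \cdot 1\right)\right) + 17^{2}\right)^{2} = \left(\left(12 + \left(4 \left(1 + 5\right)\right)^{2} - 13 \cdot 4 \left(1 + 5\right)\right) + 289\right)^{2} = \left(\left(12 + \left(4 \cdot 6\right)^{2} - 13 \cdot 4 \cdot 6\right) + 289\right)^{2} = \left(\left(12 + 24^{2} - 312\right) + 289\right)^{2} = \left(\left(12 + 576 - 312\right) + 289\right)^{2} = \left(276 + 289\right)^{2} = 565^{2} = 319225$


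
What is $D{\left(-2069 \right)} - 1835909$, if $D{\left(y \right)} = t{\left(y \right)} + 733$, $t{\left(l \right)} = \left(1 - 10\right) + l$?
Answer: $-1837254$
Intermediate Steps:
$t{\left(l \right)} = -9 + l$
$D{\left(y \right)} = 724 + y$ ($D{\left(y \right)} = \left(-9 + y\right) + 733 = 724 + y$)
$D{\left(-2069 \right)} - 1835909 = \left(724 - 2069\right) - 1835909 = -1345 - 1835909 = -1837254$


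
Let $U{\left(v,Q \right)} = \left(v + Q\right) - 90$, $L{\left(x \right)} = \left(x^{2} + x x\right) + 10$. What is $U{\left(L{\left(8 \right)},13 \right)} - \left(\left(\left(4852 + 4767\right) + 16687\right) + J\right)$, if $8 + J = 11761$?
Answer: $-37998$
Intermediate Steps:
$L{\left(x \right)} = 10 + 2 x^{2}$ ($L{\left(x \right)} = \left(x^{2} + x^{2}\right) + 10 = 2 x^{2} + 10 = 10 + 2 x^{2}$)
$J = 11753$ ($J = -8 + 11761 = 11753$)
$U{\left(v,Q \right)} = -90 + Q + v$ ($U{\left(v,Q \right)} = \left(Q + v\right) - 90 = -90 + Q + v$)
$U{\left(L{\left(8 \right)},13 \right)} - \left(\left(\left(4852 + 4767\right) + 16687\right) + J\right) = \left(-90 + 13 + \left(10 + 2 \cdot 8^{2}\right)\right) - \left(\left(\left(4852 + 4767\right) + 16687\right) + 11753\right) = \left(-90 + 13 + \left(10 + 2 \cdot 64\right)\right) - \left(\left(9619 + 16687\right) + 11753\right) = \left(-90 + 13 + \left(10 + 128\right)\right) - \left(26306 + 11753\right) = \left(-90 + 13 + 138\right) - 38059 = 61 - 38059 = -37998$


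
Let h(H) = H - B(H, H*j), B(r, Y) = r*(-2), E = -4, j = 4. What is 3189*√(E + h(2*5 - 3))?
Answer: 3189*√17 ≈ 13149.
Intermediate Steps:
B(r, Y) = -2*r
h(H) = 3*H (h(H) = H - (-2)*H = H + 2*H = 3*H)
3189*√(E + h(2*5 - 3)) = 3189*√(-4 + 3*(2*5 - 3)) = 3189*√(-4 + 3*(10 - 3)) = 3189*√(-4 + 3*7) = 3189*√(-4 + 21) = 3189*√17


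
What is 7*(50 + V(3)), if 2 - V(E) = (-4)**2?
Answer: 252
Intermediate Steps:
V(E) = -14 (V(E) = 2 - 1*(-4)**2 = 2 - 1*16 = 2 - 16 = -14)
7*(50 + V(3)) = 7*(50 - 14) = 7*36 = 252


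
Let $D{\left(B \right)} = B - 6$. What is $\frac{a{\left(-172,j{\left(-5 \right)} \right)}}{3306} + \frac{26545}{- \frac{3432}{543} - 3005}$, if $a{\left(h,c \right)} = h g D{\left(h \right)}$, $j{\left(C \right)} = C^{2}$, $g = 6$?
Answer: $\frac{14039860789}{300321999} \approx 46.749$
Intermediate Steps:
$D{\left(B \right)} = -6 + B$ ($D{\left(B \right)} = B - 6 = -6 + B$)
$a{\left(h,c \right)} = 6 h \left(-6 + h\right)$ ($a{\left(h,c \right)} = h 6 \left(-6 + h\right) = 6 h \left(-6 + h\right)$)
$\frac{a{\left(-172,j{\left(-5 \right)} \right)}}{3306} + \frac{26545}{- \frac{3432}{543} - 3005} = \frac{6 \left(-172\right) \left(-6 - 172\right)}{3306} + \frac{26545}{- \frac{3432}{543} - 3005} = 6 \left(-172\right) \left(-178\right) \frac{1}{3306} + \frac{26545}{- \frac{3432}{543} - 3005} = 183696 \cdot \frac{1}{3306} + \frac{26545}{\left(-1\right) \frac{1144}{181} - 3005} = \frac{30616}{551} + \frac{26545}{- \frac{1144}{181} - 3005} = \frac{30616}{551} + \frac{26545}{- \frac{545049}{181}} = \frac{30616}{551} + 26545 \left(- \frac{181}{545049}\right) = \frac{30616}{551} - \frac{4804645}{545049} = \frac{14039860789}{300321999}$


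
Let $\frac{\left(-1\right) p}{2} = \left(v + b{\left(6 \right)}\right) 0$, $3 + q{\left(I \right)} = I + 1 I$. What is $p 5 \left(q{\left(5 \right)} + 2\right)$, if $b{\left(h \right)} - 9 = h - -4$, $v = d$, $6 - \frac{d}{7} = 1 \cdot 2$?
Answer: $0$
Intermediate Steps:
$d = 28$ ($d = 42 - 7 \cdot 1 \cdot 2 = 42 - 14 = 28$)
$v = 28$
$q{\left(I \right)} = -3 + 2 I$ ($q{\left(I \right)} = -3 + \left(I + 1 I\right) = -3 + \left(I + I\right) = -3 + 2 I$)
$b{\left(h \right)} = 13 + h$ ($b{\left(h \right)} = 9 + \left(h - -4\right) = 9 + \left(h + 4\right) = 9 + \left(4 + h\right) = 13 + h$)
$p = 0$ ($p = - 2 \left(28 + \left(13 + 6\right)\right) 0 = - 2 \left(28 + 19\right) 0 = - 2 \cdot 47 \cdot 0 = \left(-2\right) 0 = 0$)
$p 5 \left(q{\left(5 \right)} + 2\right) = 0 \cdot 5 \left(\left(-3 + 2 \cdot 5\right) + 2\right) = 0 \cdot 5 \left(\left(-3 + 10\right) + 2\right) = 0 \cdot 5 \left(7 + 2\right) = 0 \cdot 5 \cdot 9 = 0 \cdot 45 = 0$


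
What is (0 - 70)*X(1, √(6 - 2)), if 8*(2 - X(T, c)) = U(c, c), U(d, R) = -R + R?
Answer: -140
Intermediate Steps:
U(d, R) = 0
X(T, c) = 2 (X(T, c) = 2 - ⅛*0 = 2 + 0 = 2)
(0 - 70)*X(1, √(6 - 2)) = (0 - 70)*2 = -70*2 = -140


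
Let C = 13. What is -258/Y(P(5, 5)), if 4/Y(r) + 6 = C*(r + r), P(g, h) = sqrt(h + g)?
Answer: 387 - 1677*sqrt(10) ≈ -4916.1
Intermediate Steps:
P(g, h) = sqrt(g + h)
Y(r) = 4/(-6 + 26*r) (Y(r) = 4/(-6 + 13*(r + r)) = 4/(-6 + 13*(2*r)) = 4/(-6 + 26*r))
-258/Y(P(5, 5)) = -(-387 + 1677*sqrt(5 + 5)) = -(-387 + 1677*sqrt(10)) = -258*(-3/2 + 13*sqrt(10)/2) = 387 - 1677*sqrt(10)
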